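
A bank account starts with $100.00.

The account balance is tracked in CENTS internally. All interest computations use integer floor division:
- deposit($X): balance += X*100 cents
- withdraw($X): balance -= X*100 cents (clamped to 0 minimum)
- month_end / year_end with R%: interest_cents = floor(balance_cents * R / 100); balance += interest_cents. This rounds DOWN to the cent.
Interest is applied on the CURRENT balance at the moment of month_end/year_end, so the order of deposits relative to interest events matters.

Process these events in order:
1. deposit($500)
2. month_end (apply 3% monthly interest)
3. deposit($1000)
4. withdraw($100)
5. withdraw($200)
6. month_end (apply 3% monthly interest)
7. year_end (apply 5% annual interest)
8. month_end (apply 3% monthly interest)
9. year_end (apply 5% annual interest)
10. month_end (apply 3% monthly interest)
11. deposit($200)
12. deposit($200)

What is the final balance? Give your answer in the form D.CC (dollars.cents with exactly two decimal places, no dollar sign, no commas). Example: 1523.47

Answer: 1987.81

Derivation:
After 1 (deposit($500)): balance=$600.00 total_interest=$0.00
After 2 (month_end (apply 3% monthly interest)): balance=$618.00 total_interest=$18.00
After 3 (deposit($1000)): balance=$1618.00 total_interest=$18.00
After 4 (withdraw($100)): balance=$1518.00 total_interest=$18.00
After 5 (withdraw($200)): balance=$1318.00 total_interest=$18.00
After 6 (month_end (apply 3% monthly interest)): balance=$1357.54 total_interest=$57.54
After 7 (year_end (apply 5% annual interest)): balance=$1425.41 total_interest=$125.41
After 8 (month_end (apply 3% monthly interest)): balance=$1468.17 total_interest=$168.17
After 9 (year_end (apply 5% annual interest)): balance=$1541.57 total_interest=$241.57
After 10 (month_end (apply 3% monthly interest)): balance=$1587.81 total_interest=$287.81
After 11 (deposit($200)): balance=$1787.81 total_interest=$287.81
After 12 (deposit($200)): balance=$1987.81 total_interest=$287.81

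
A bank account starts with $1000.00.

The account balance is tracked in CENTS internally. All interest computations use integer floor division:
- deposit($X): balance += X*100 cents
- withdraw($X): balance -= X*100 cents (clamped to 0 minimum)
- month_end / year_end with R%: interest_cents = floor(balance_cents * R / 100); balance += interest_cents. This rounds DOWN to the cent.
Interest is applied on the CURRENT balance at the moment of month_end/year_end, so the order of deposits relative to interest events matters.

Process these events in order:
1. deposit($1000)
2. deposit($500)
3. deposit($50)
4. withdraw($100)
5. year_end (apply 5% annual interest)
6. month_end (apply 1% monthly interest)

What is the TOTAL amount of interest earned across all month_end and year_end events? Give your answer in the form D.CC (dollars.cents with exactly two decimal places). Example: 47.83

After 1 (deposit($1000)): balance=$2000.00 total_interest=$0.00
After 2 (deposit($500)): balance=$2500.00 total_interest=$0.00
After 3 (deposit($50)): balance=$2550.00 total_interest=$0.00
After 4 (withdraw($100)): balance=$2450.00 total_interest=$0.00
After 5 (year_end (apply 5% annual interest)): balance=$2572.50 total_interest=$122.50
After 6 (month_end (apply 1% monthly interest)): balance=$2598.22 total_interest=$148.22

Answer: 148.22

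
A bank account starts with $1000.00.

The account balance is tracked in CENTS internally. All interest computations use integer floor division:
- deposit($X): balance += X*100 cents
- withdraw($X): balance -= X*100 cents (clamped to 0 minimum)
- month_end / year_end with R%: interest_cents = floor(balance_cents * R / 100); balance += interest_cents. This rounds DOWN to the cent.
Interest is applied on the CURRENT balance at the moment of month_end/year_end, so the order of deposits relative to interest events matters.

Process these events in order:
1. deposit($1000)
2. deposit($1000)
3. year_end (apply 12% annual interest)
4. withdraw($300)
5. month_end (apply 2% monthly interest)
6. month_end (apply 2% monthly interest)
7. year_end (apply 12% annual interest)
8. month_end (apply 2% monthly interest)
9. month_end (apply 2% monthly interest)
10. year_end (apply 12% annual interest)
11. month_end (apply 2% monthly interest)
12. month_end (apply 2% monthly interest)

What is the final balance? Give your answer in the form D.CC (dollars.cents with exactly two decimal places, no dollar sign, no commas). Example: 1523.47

After 1 (deposit($1000)): balance=$2000.00 total_interest=$0.00
After 2 (deposit($1000)): balance=$3000.00 total_interest=$0.00
After 3 (year_end (apply 12% annual interest)): balance=$3360.00 total_interest=$360.00
After 4 (withdraw($300)): balance=$3060.00 total_interest=$360.00
After 5 (month_end (apply 2% monthly interest)): balance=$3121.20 total_interest=$421.20
After 6 (month_end (apply 2% monthly interest)): balance=$3183.62 total_interest=$483.62
After 7 (year_end (apply 12% annual interest)): balance=$3565.65 total_interest=$865.65
After 8 (month_end (apply 2% monthly interest)): balance=$3636.96 total_interest=$936.96
After 9 (month_end (apply 2% monthly interest)): balance=$3709.69 total_interest=$1009.69
After 10 (year_end (apply 12% annual interest)): balance=$4154.85 total_interest=$1454.85
After 11 (month_end (apply 2% monthly interest)): balance=$4237.94 total_interest=$1537.94
After 12 (month_end (apply 2% monthly interest)): balance=$4322.69 total_interest=$1622.69

Answer: 4322.69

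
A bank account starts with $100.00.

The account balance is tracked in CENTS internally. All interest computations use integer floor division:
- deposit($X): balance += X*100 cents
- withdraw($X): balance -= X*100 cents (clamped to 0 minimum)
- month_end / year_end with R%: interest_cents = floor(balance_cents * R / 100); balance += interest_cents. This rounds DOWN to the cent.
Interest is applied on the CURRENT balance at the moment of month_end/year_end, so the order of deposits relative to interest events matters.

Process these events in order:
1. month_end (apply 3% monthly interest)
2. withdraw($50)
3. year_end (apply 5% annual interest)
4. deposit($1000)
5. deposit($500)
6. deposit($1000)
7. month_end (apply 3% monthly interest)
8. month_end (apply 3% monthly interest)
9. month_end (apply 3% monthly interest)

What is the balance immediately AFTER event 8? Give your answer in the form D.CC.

After 1 (month_end (apply 3% monthly interest)): balance=$103.00 total_interest=$3.00
After 2 (withdraw($50)): balance=$53.00 total_interest=$3.00
After 3 (year_end (apply 5% annual interest)): balance=$55.65 total_interest=$5.65
After 4 (deposit($1000)): balance=$1055.65 total_interest=$5.65
After 5 (deposit($500)): balance=$1555.65 total_interest=$5.65
After 6 (deposit($1000)): balance=$2555.65 total_interest=$5.65
After 7 (month_end (apply 3% monthly interest)): balance=$2632.31 total_interest=$82.31
After 8 (month_end (apply 3% monthly interest)): balance=$2711.27 total_interest=$161.27

Answer: 2711.27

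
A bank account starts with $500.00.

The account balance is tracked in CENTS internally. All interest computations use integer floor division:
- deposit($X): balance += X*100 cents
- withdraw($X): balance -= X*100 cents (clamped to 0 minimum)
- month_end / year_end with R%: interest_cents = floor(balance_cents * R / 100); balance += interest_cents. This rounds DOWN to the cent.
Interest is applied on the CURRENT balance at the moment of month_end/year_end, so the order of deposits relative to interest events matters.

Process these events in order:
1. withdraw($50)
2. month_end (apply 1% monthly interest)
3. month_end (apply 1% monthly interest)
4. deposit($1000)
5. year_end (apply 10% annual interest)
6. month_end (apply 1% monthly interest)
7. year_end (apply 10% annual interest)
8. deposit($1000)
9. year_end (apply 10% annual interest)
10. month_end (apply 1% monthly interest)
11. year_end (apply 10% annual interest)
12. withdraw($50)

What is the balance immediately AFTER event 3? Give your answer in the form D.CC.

Answer: 459.04

Derivation:
After 1 (withdraw($50)): balance=$450.00 total_interest=$0.00
After 2 (month_end (apply 1% monthly interest)): balance=$454.50 total_interest=$4.50
After 3 (month_end (apply 1% monthly interest)): balance=$459.04 total_interest=$9.04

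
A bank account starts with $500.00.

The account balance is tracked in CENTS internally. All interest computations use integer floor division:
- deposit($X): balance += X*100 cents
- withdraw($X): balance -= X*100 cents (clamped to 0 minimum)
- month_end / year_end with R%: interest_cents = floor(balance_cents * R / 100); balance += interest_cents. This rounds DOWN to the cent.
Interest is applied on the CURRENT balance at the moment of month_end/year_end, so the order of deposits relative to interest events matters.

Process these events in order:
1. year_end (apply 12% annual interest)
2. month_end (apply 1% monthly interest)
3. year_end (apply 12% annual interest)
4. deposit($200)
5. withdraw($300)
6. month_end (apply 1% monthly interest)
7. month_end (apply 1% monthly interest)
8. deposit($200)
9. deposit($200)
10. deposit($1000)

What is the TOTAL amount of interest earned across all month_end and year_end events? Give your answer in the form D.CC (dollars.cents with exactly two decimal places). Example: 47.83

Answer: 144.18

Derivation:
After 1 (year_end (apply 12% annual interest)): balance=$560.00 total_interest=$60.00
After 2 (month_end (apply 1% monthly interest)): balance=$565.60 total_interest=$65.60
After 3 (year_end (apply 12% annual interest)): balance=$633.47 total_interest=$133.47
After 4 (deposit($200)): balance=$833.47 total_interest=$133.47
After 5 (withdraw($300)): balance=$533.47 total_interest=$133.47
After 6 (month_end (apply 1% monthly interest)): balance=$538.80 total_interest=$138.80
After 7 (month_end (apply 1% monthly interest)): balance=$544.18 total_interest=$144.18
After 8 (deposit($200)): balance=$744.18 total_interest=$144.18
After 9 (deposit($200)): balance=$944.18 total_interest=$144.18
After 10 (deposit($1000)): balance=$1944.18 total_interest=$144.18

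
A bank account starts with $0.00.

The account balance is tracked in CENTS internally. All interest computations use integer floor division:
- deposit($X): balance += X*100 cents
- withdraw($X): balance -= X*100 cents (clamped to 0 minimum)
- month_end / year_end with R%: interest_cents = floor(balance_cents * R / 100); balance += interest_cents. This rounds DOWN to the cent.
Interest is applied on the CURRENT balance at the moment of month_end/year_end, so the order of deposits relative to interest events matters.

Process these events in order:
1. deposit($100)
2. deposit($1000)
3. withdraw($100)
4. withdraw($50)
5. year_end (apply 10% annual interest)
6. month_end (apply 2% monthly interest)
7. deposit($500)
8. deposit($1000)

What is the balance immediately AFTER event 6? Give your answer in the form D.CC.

Answer: 1065.90

Derivation:
After 1 (deposit($100)): balance=$100.00 total_interest=$0.00
After 2 (deposit($1000)): balance=$1100.00 total_interest=$0.00
After 3 (withdraw($100)): balance=$1000.00 total_interest=$0.00
After 4 (withdraw($50)): balance=$950.00 total_interest=$0.00
After 5 (year_end (apply 10% annual interest)): balance=$1045.00 total_interest=$95.00
After 6 (month_end (apply 2% monthly interest)): balance=$1065.90 total_interest=$115.90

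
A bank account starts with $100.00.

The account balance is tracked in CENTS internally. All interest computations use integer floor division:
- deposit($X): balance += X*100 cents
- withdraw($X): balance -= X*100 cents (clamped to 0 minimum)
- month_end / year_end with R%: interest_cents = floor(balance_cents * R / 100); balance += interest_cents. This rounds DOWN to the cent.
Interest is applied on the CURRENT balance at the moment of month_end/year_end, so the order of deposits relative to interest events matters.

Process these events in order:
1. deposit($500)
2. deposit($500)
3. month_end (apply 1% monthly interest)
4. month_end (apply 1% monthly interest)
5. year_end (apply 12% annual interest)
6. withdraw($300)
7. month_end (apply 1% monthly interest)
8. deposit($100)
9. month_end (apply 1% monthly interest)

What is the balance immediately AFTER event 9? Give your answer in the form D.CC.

Answer: 1076.98

Derivation:
After 1 (deposit($500)): balance=$600.00 total_interest=$0.00
After 2 (deposit($500)): balance=$1100.00 total_interest=$0.00
After 3 (month_end (apply 1% monthly interest)): balance=$1111.00 total_interest=$11.00
After 4 (month_end (apply 1% monthly interest)): balance=$1122.11 total_interest=$22.11
After 5 (year_end (apply 12% annual interest)): balance=$1256.76 total_interest=$156.76
After 6 (withdraw($300)): balance=$956.76 total_interest=$156.76
After 7 (month_end (apply 1% monthly interest)): balance=$966.32 total_interest=$166.32
After 8 (deposit($100)): balance=$1066.32 total_interest=$166.32
After 9 (month_end (apply 1% monthly interest)): balance=$1076.98 total_interest=$176.98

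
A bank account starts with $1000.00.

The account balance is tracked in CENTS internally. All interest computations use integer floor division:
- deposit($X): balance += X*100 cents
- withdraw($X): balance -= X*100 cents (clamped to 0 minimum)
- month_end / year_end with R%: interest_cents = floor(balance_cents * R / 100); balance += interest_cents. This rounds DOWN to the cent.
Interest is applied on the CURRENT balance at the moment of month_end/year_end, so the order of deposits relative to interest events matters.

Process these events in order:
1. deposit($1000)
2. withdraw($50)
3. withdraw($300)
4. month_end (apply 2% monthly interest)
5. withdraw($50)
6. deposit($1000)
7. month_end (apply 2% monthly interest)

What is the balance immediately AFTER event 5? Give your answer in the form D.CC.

After 1 (deposit($1000)): balance=$2000.00 total_interest=$0.00
After 2 (withdraw($50)): balance=$1950.00 total_interest=$0.00
After 3 (withdraw($300)): balance=$1650.00 total_interest=$0.00
After 4 (month_end (apply 2% monthly interest)): balance=$1683.00 total_interest=$33.00
After 5 (withdraw($50)): balance=$1633.00 total_interest=$33.00

Answer: 1633.00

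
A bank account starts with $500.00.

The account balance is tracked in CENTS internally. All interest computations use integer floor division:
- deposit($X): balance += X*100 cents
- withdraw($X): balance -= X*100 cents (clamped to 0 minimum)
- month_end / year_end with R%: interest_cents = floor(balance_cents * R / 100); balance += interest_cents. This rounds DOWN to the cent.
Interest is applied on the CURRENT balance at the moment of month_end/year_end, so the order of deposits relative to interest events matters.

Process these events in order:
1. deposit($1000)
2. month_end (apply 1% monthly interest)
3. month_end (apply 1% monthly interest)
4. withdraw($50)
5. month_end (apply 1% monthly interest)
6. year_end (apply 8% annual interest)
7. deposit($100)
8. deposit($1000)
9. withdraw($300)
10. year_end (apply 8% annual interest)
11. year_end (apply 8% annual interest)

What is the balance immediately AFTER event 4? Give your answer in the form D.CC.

After 1 (deposit($1000)): balance=$1500.00 total_interest=$0.00
After 2 (month_end (apply 1% monthly interest)): balance=$1515.00 total_interest=$15.00
After 3 (month_end (apply 1% monthly interest)): balance=$1530.15 total_interest=$30.15
After 4 (withdraw($50)): balance=$1480.15 total_interest=$30.15

Answer: 1480.15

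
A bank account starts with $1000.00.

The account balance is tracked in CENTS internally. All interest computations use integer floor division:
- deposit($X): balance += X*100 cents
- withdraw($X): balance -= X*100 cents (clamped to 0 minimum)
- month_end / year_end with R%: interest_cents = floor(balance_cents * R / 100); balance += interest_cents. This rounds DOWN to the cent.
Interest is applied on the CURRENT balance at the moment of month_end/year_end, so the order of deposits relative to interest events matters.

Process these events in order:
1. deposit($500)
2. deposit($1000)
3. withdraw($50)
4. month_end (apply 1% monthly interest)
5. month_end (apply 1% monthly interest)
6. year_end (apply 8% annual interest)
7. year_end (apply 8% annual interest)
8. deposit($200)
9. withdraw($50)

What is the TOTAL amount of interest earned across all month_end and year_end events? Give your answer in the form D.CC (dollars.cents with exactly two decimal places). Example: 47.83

After 1 (deposit($500)): balance=$1500.00 total_interest=$0.00
After 2 (deposit($1000)): balance=$2500.00 total_interest=$0.00
After 3 (withdraw($50)): balance=$2450.00 total_interest=$0.00
After 4 (month_end (apply 1% monthly interest)): balance=$2474.50 total_interest=$24.50
After 5 (month_end (apply 1% monthly interest)): balance=$2499.24 total_interest=$49.24
After 6 (year_end (apply 8% annual interest)): balance=$2699.17 total_interest=$249.17
After 7 (year_end (apply 8% annual interest)): balance=$2915.10 total_interest=$465.10
After 8 (deposit($200)): balance=$3115.10 total_interest=$465.10
After 9 (withdraw($50)): balance=$3065.10 total_interest=$465.10

Answer: 465.10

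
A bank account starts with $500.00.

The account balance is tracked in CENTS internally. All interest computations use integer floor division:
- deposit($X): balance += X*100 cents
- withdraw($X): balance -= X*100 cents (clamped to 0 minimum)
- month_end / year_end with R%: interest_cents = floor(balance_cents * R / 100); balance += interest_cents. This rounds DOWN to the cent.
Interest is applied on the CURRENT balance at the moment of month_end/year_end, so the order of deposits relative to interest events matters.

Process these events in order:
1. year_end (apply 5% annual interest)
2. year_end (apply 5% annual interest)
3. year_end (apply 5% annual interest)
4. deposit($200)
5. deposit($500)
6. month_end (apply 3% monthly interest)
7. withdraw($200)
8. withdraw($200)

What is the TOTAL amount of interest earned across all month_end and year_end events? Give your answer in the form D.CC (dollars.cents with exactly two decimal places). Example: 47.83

Answer: 117.17

Derivation:
After 1 (year_end (apply 5% annual interest)): balance=$525.00 total_interest=$25.00
After 2 (year_end (apply 5% annual interest)): balance=$551.25 total_interest=$51.25
After 3 (year_end (apply 5% annual interest)): balance=$578.81 total_interest=$78.81
After 4 (deposit($200)): balance=$778.81 total_interest=$78.81
After 5 (deposit($500)): balance=$1278.81 total_interest=$78.81
After 6 (month_end (apply 3% monthly interest)): balance=$1317.17 total_interest=$117.17
After 7 (withdraw($200)): balance=$1117.17 total_interest=$117.17
After 8 (withdraw($200)): balance=$917.17 total_interest=$117.17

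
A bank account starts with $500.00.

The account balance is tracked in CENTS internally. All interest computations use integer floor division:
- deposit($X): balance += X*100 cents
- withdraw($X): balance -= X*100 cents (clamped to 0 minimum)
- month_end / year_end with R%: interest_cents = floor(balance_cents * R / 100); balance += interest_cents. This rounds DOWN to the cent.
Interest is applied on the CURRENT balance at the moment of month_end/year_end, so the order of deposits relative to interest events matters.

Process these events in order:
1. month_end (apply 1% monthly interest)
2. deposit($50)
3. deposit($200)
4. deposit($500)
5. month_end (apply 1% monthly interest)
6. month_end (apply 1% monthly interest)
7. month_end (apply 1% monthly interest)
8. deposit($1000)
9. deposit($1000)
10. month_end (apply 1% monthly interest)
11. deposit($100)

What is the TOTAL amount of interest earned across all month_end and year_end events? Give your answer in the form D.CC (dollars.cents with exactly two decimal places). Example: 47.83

Answer: 75.95

Derivation:
After 1 (month_end (apply 1% monthly interest)): balance=$505.00 total_interest=$5.00
After 2 (deposit($50)): balance=$555.00 total_interest=$5.00
After 3 (deposit($200)): balance=$755.00 total_interest=$5.00
After 4 (deposit($500)): balance=$1255.00 total_interest=$5.00
After 5 (month_end (apply 1% monthly interest)): balance=$1267.55 total_interest=$17.55
After 6 (month_end (apply 1% monthly interest)): balance=$1280.22 total_interest=$30.22
After 7 (month_end (apply 1% monthly interest)): balance=$1293.02 total_interest=$43.02
After 8 (deposit($1000)): balance=$2293.02 total_interest=$43.02
After 9 (deposit($1000)): balance=$3293.02 total_interest=$43.02
After 10 (month_end (apply 1% monthly interest)): balance=$3325.95 total_interest=$75.95
After 11 (deposit($100)): balance=$3425.95 total_interest=$75.95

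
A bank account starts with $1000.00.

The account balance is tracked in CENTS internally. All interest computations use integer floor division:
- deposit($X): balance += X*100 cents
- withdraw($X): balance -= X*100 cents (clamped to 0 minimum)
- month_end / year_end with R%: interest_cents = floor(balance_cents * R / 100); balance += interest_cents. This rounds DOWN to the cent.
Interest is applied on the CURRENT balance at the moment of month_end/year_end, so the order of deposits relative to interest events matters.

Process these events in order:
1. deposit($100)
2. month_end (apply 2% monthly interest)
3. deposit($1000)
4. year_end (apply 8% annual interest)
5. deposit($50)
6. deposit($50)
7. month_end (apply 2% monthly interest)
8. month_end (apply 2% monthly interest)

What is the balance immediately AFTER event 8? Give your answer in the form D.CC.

After 1 (deposit($100)): balance=$1100.00 total_interest=$0.00
After 2 (month_end (apply 2% monthly interest)): balance=$1122.00 total_interest=$22.00
After 3 (deposit($1000)): balance=$2122.00 total_interest=$22.00
After 4 (year_end (apply 8% annual interest)): balance=$2291.76 total_interest=$191.76
After 5 (deposit($50)): balance=$2341.76 total_interest=$191.76
After 6 (deposit($50)): balance=$2391.76 total_interest=$191.76
After 7 (month_end (apply 2% monthly interest)): balance=$2439.59 total_interest=$239.59
After 8 (month_end (apply 2% monthly interest)): balance=$2488.38 total_interest=$288.38

Answer: 2488.38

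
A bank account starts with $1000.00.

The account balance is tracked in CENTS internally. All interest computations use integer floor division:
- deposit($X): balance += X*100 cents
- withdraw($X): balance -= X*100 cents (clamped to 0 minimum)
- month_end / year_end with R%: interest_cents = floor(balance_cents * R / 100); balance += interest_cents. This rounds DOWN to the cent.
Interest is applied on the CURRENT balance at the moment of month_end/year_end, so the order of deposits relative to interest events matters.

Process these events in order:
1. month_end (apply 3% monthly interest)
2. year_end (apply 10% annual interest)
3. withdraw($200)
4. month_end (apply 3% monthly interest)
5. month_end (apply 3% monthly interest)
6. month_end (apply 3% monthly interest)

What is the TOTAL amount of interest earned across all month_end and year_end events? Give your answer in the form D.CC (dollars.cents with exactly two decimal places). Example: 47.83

Answer: 219.50

Derivation:
After 1 (month_end (apply 3% monthly interest)): balance=$1030.00 total_interest=$30.00
After 2 (year_end (apply 10% annual interest)): balance=$1133.00 total_interest=$133.00
After 3 (withdraw($200)): balance=$933.00 total_interest=$133.00
After 4 (month_end (apply 3% monthly interest)): balance=$960.99 total_interest=$160.99
After 5 (month_end (apply 3% monthly interest)): balance=$989.81 total_interest=$189.81
After 6 (month_end (apply 3% monthly interest)): balance=$1019.50 total_interest=$219.50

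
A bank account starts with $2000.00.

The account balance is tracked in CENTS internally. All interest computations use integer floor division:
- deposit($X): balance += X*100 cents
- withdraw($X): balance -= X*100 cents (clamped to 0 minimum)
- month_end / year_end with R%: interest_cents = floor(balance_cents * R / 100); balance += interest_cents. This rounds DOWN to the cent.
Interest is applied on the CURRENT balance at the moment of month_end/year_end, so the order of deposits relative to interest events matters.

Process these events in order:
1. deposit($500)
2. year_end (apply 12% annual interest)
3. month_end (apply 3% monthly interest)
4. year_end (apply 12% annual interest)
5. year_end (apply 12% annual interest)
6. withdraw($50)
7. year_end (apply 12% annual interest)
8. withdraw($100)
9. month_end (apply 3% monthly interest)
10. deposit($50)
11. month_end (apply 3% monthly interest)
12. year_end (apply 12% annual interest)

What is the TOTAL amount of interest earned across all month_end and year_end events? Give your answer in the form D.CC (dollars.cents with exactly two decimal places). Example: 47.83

After 1 (deposit($500)): balance=$2500.00 total_interest=$0.00
After 2 (year_end (apply 12% annual interest)): balance=$2800.00 total_interest=$300.00
After 3 (month_end (apply 3% monthly interest)): balance=$2884.00 total_interest=$384.00
After 4 (year_end (apply 12% annual interest)): balance=$3230.08 total_interest=$730.08
After 5 (year_end (apply 12% annual interest)): balance=$3617.68 total_interest=$1117.68
After 6 (withdraw($50)): balance=$3567.68 total_interest=$1117.68
After 7 (year_end (apply 12% annual interest)): balance=$3995.80 total_interest=$1545.80
After 8 (withdraw($100)): balance=$3895.80 total_interest=$1545.80
After 9 (month_end (apply 3% monthly interest)): balance=$4012.67 total_interest=$1662.67
After 10 (deposit($50)): balance=$4062.67 total_interest=$1662.67
After 11 (month_end (apply 3% monthly interest)): balance=$4184.55 total_interest=$1784.55
After 12 (year_end (apply 12% annual interest)): balance=$4686.69 total_interest=$2286.69

Answer: 2286.69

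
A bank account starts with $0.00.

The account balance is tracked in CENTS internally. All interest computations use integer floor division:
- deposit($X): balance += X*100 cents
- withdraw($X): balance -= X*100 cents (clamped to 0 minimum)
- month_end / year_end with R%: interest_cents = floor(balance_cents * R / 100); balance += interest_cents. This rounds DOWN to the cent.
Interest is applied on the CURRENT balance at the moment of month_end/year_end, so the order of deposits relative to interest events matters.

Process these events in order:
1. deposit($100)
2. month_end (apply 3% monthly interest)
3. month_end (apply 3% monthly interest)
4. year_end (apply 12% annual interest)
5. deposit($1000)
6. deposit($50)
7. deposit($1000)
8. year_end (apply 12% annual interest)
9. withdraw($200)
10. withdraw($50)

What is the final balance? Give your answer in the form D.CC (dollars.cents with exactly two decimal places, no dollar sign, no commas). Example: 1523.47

After 1 (deposit($100)): balance=$100.00 total_interest=$0.00
After 2 (month_end (apply 3% monthly interest)): balance=$103.00 total_interest=$3.00
After 3 (month_end (apply 3% monthly interest)): balance=$106.09 total_interest=$6.09
After 4 (year_end (apply 12% annual interest)): balance=$118.82 total_interest=$18.82
After 5 (deposit($1000)): balance=$1118.82 total_interest=$18.82
After 6 (deposit($50)): balance=$1168.82 total_interest=$18.82
After 7 (deposit($1000)): balance=$2168.82 total_interest=$18.82
After 8 (year_end (apply 12% annual interest)): balance=$2429.07 total_interest=$279.07
After 9 (withdraw($200)): balance=$2229.07 total_interest=$279.07
After 10 (withdraw($50)): balance=$2179.07 total_interest=$279.07

Answer: 2179.07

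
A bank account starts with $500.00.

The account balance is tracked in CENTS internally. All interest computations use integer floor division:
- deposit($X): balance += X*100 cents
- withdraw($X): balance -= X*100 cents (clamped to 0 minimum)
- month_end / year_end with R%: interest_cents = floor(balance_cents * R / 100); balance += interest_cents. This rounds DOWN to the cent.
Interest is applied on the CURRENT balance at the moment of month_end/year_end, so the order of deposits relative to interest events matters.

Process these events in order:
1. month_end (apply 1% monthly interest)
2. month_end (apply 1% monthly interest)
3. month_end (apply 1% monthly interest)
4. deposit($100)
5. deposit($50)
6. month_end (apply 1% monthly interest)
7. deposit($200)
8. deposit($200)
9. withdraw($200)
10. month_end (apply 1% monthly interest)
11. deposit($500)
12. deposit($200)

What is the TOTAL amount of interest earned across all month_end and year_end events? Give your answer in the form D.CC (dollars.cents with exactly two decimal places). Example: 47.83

Answer: 30.51

Derivation:
After 1 (month_end (apply 1% monthly interest)): balance=$505.00 total_interest=$5.00
After 2 (month_end (apply 1% monthly interest)): balance=$510.05 total_interest=$10.05
After 3 (month_end (apply 1% monthly interest)): balance=$515.15 total_interest=$15.15
After 4 (deposit($100)): balance=$615.15 total_interest=$15.15
After 5 (deposit($50)): balance=$665.15 total_interest=$15.15
After 6 (month_end (apply 1% monthly interest)): balance=$671.80 total_interest=$21.80
After 7 (deposit($200)): balance=$871.80 total_interest=$21.80
After 8 (deposit($200)): balance=$1071.80 total_interest=$21.80
After 9 (withdraw($200)): balance=$871.80 total_interest=$21.80
After 10 (month_end (apply 1% monthly interest)): balance=$880.51 total_interest=$30.51
After 11 (deposit($500)): balance=$1380.51 total_interest=$30.51
After 12 (deposit($200)): balance=$1580.51 total_interest=$30.51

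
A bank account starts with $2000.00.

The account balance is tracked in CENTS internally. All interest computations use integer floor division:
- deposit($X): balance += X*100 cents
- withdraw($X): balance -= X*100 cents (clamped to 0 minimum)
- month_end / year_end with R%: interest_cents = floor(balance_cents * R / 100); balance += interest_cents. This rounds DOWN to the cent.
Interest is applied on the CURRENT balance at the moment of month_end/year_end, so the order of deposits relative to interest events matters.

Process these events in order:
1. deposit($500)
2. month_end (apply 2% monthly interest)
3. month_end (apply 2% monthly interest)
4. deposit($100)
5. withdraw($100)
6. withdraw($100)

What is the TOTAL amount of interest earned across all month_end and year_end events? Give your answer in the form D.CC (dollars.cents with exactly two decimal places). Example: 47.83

Answer: 101.00

Derivation:
After 1 (deposit($500)): balance=$2500.00 total_interest=$0.00
After 2 (month_end (apply 2% monthly interest)): balance=$2550.00 total_interest=$50.00
After 3 (month_end (apply 2% monthly interest)): balance=$2601.00 total_interest=$101.00
After 4 (deposit($100)): balance=$2701.00 total_interest=$101.00
After 5 (withdraw($100)): balance=$2601.00 total_interest=$101.00
After 6 (withdraw($100)): balance=$2501.00 total_interest=$101.00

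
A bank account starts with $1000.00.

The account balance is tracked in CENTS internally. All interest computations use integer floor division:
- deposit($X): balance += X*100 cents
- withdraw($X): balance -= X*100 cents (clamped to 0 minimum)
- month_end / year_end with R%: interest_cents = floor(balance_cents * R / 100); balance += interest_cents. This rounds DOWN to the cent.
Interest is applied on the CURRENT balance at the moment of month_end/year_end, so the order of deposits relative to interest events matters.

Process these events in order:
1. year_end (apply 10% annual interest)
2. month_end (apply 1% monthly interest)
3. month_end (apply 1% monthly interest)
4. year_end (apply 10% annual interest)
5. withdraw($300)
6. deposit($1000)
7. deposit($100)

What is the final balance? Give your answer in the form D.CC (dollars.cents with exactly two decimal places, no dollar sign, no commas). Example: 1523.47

Answer: 2034.32

Derivation:
After 1 (year_end (apply 10% annual interest)): balance=$1100.00 total_interest=$100.00
After 2 (month_end (apply 1% monthly interest)): balance=$1111.00 total_interest=$111.00
After 3 (month_end (apply 1% monthly interest)): balance=$1122.11 total_interest=$122.11
After 4 (year_end (apply 10% annual interest)): balance=$1234.32 total_interest=$234.32
After 5 (withdraw($300)): balance=$934.32 total_interest=$234.32
After 6 (deposit($1000)): balance=$1934.32 total_interest=$234.32
After 7 (deposit($100)): balance=$2034.32 total_interest=$234.32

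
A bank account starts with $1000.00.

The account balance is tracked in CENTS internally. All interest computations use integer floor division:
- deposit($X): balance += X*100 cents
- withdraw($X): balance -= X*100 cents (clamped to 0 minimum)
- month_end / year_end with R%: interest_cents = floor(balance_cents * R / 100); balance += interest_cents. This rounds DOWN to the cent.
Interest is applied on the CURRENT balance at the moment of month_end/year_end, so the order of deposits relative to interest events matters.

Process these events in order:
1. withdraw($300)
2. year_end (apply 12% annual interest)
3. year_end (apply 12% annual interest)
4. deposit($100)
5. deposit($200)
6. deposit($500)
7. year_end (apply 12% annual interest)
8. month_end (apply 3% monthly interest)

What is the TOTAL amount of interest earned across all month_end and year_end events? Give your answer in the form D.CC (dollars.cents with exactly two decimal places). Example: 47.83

After 1 (withdraw($300)): balance=$700.00 total_interest=$0.00
After 2 (year_end (apply 12% annual interest)): balance=$784.00 total_interest=$84.00
After 3 (year_end (apply 12% annual interest)): balance=$878.08 total_interest=$178.08
After 4 (deposit($100)): balance=$978.08 total_interest=$178.08
After 5 (deposit($200)): balance=$1178.08 total_interest=$178.08
After 6 (deposit($500)): balance=$1678.08 total_interest=$178.08
After 7 (year_end (apply 12% annual interest)): balance=$1879.44 total_interest=$379.44
After 8 (month_end (apply 3% monthly interest)): balance=$1935.82 total_interest=$435.82

Answer: 435.82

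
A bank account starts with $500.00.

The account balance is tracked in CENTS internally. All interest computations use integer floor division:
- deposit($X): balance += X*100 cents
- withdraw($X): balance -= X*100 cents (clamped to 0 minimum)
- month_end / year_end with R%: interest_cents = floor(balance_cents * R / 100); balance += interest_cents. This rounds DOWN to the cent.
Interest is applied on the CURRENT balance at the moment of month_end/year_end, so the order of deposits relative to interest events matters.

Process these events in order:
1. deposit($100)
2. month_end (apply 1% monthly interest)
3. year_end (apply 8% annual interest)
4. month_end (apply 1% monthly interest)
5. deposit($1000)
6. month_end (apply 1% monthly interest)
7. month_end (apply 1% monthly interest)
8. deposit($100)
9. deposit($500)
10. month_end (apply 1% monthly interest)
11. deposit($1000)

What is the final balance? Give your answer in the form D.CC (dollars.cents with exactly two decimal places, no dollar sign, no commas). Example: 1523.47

Answer: 3317.34

Derivation:
After 1 (deposit($100)): balance=$600.00 total_interest=$0.00
After 2 (month_end (apply 1% monthly interest)): balance=$606.00 total_interest=$6.00
After 3 (year_end (apply 8% annual interest)): balance=$654.48 total_interest=$54.48
After 4 (month_end (apply 1% monthly interest)): balance=$661.02 total_interest=$61.02
After 5 (deposit($1000)): balance=$1661.02 total_interest=$61.02
After 6 (month_end (apply 1% monthly interest)): balance=$1677.63 total_interest=$77.63
After 7 (month_end (apply 1% monthly interest)): balance=$1694.40 total_interest=$94.40
After 8 (deposit($100)): balance=$1794.40 total_interest=$94.40
After 9 (deposit($500)): balance=$2294.40 total_interest=$94.40
After 10 (month_end (apply 1% monthly interest)): balance=$2317.34 total_interest=$117.34
After 11 (deposit($1000)): balance=$3317.34 total_interest=$117.34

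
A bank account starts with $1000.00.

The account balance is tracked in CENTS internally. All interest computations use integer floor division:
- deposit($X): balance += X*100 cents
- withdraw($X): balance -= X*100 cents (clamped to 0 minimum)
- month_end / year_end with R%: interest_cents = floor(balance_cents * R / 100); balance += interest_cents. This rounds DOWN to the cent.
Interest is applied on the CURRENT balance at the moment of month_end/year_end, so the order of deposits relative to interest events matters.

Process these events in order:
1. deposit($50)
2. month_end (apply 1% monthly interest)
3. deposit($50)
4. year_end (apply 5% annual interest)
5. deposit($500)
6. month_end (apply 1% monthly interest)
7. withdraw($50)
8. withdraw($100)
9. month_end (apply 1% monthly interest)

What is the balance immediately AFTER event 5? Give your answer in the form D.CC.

Answer: 1666.02

Derivation:
After 1 (deposit($50)): balance=$1050.00 total_interest=$0.00
After 2 (month_end (apply 1% monthly interest)): balance=$1060.50 total_interest=$10.50
After 3 (deposit($50)): balance=$1110.50 total_interest=$10.50
After 4 (year_end (apply 5% annual interest)): balance=$1166.02 total_interest=$66.02
After 5 (deposit($500)): balance=$1666.02 total_interest=$66.02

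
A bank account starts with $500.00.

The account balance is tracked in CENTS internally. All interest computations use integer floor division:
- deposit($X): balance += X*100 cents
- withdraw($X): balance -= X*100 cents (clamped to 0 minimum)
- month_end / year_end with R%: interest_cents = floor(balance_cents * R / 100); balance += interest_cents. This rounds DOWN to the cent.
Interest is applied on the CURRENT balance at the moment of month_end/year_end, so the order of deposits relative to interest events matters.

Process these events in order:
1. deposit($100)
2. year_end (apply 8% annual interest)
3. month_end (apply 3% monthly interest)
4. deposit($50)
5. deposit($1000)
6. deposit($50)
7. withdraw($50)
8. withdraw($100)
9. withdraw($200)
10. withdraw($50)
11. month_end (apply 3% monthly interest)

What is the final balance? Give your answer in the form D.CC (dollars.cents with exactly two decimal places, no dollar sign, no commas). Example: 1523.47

After 1 (deposit($100)): balance=$600.00 total_interest=$0.00
After 2 (year_end (apply 8% annual interest)): balance=$648.00 total_interest=$48.00
After 3 (month_end (apply 3% monthly interest)): balance=$667.44 total_interest=$67.44
After 4 (deposit($50)): balance=$717.44 total_interest=$67.44
After 5 (deposit($1000)): balance=$1717.44 total_interest=$67.44
After 6 (deposit($50)): balance=$1767.44 total_interest=$67.44
After 7 (withdraw($50)): balance=$1717.44 total_interest=$67.44
After 8 (withdraw($100)): balance=$1617.44 total_interest=$67.44
After 9 (withdraw($200)): balance=$1417.44 total_interest=$67.44
After 10 (withdraw($50)): balance=$1367.44 total_interest=$67.44
After 11 (month_end (apply 3% monthly interest)): balance=$1408.46 total_interest=$108.46

Answer: 1408.46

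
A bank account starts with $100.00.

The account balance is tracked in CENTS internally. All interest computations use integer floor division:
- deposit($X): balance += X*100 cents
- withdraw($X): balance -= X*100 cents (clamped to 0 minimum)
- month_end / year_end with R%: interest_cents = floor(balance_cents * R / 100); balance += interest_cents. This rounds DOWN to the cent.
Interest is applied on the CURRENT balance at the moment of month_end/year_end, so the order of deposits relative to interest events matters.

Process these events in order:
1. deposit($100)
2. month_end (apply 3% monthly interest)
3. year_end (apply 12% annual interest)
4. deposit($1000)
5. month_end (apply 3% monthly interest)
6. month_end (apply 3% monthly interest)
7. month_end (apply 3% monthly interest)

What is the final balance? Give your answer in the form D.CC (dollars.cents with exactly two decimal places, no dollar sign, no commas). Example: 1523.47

Answer: 1344.82

Derivation:
After 1 (deposit($100)): balance=$200.00 total_interest=$0.00
After 2 (month_end (apply 3% monthly interest)): balance=$206.00 total_interest=$6.00
After 3 (year_end (apply 12% annual interest)): balance=$230.72 total_interest=$30.72
After 4 (deposit($1000)): balance=$1230.72 total_interest=$30.72
After 5 (month_end (apply 3% monthly interest)): balance=$1267.64 total_interest=$67.64
After 6 (month_end (apply 3% monthly interest)): balance=$1305.66 total_interest=$105.66
After 7 (month_end (apply 3% monthly interest)): balance=$1344.82 total_interest=$144.82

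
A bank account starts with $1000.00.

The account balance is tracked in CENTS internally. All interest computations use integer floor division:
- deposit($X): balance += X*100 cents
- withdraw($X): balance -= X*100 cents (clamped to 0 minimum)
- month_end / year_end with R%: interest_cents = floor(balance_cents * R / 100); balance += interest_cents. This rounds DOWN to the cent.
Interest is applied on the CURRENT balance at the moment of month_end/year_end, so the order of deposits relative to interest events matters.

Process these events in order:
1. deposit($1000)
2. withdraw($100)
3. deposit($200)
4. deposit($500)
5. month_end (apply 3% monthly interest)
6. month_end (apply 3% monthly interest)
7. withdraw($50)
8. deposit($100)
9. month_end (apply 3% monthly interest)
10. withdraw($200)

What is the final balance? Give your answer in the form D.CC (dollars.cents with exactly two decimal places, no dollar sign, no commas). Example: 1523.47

Answer: 2692.59

Derivation:
After 1 (deposit($1000)): balance=$2000.00 total_interest=$0.00
After 2 (withdraw($100)): balance=$1900.00 total_interest=$0.00
After 3 (deposit($200)): balance=$2100.00 total_interest=$0.00
After 4 (deposit($500)): balance=$2600.00 total_interest=$0.00
After 5 (month_end (apply 3% monthly interest)): balance=$2678.00 total_interest=$78.00
After 6 (month_end (apply 3% monthly interest)): balance=$2758.34 total_interest=$158.34
After 7 (withdraw($50)): balance=$2708.34 total_interest=$158.34
After 8 (deposit($100)): balance=$2808.34 total_interest=$158.34
After 9 (month_end (apply 3% monthly interest)): balance=$2892.59 total_interest=$242.59
After 10 (withdraw($200)): balance=$2692.59 total_interest=$242.59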